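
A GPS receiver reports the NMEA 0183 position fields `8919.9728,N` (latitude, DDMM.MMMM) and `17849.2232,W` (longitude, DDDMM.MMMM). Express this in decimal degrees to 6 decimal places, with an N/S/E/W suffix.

Latitude: split at 2 digits → 89° and 19.9728′; 89 + 19.9728/60 = 89.3328800
Longitude: split at 3 digits → 178° and 49.2232′; 178 + 49.2232/60 = 178.8203867

89.332880° N, 178.820387° W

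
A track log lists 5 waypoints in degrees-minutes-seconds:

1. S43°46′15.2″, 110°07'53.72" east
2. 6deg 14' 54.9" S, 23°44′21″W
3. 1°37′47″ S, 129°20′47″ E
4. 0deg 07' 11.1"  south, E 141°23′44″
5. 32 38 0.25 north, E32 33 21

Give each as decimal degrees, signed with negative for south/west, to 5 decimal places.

Point 1:
  Latitude: 46′ + 15.2″ = 46.25333′; 43 + 46.25333/60 = 43.770889
  S → negative
  Longitude: 110° + 7/60 + 53.72/3600 = 110 + 0.116667 + 0.014922 = 110.131589
  E → positive
Point 2:
  Latitude: 6° + 14/60 + 54.9/3600 = 6 + 0.233333 + 0.015250 = 6.248583
  S ⇒ negate
  Longitude: 23° + 44/60 + 21/3600 = 23 + 0.733333 + 0.005833 = 23.739167
  W → negative
Point 3:
  φ: 1 + 37/60 + 47/3600 = 1.629722
  S ⇒ negate
  Lon: 129° + 20/60 + 47/3600 = 129 + 0.333333 + 0.013056 = 129.346389
  E → positive
Point 4:
  φ: 0 + 7/60 + 11.1/3600 = 0.119750
  hemisphere S, so the sign is −
  Longitude: 141 + 23/60 + 44/3600 = 141.395556
  E ⇒ keep positive
Point 5:
  φ: 32 + 38/60 + 0.25/3600 = 32.633403
  N → positive
  Longitude: 32 + 33/60 + 21/3600 = 32.555833
  E → positive

1. -43.77089, 110.13159
2. -6.24858, -23.73917
3. -1.62972, 129.34639
4. -0.11975, 141.39556
5. 32.63340, 32.55583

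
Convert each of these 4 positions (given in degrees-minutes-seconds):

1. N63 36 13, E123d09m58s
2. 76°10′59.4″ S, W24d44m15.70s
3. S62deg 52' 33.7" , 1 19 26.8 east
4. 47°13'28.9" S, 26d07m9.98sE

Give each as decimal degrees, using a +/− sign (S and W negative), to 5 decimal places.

1. 63.60361, 123.16611
2. -76.18317, -24.73769
3. -62.87603, 1.32411
4. -47.22469, 26.11944

Point 1:
  φ: 36′ + 13″ = 36.21667′; 63 + 36.21667/60 = 63.603611
  N → positive
  λ: 9′ + 58″ = 9.96667′; 123 + 9.96667/60 = 123.166111
  E → positive
Point 2:
  Latitude: 10′ + 59.4″ = 10.99000′; 76 + 10.99000/60 = 76.183167
  S ⇒ negate
  λ: 24° + 44/60 + 15.7/3600 = 24 + 0.733333 + 0.004361 = 24.737694
  W ⇒ negate
Point 3:
  φ: 52′ + 33.7″ = 52.56167′; 62 + 52.56167/60 = 62.876028
  S ⇒ negate
  λ: 1 + 19/60 + 26.8/3600 = 1.324111
  E → positive
Point 4:
  φ: 47° + 13/60 + 28.9/3600 = 47 + 0.216667 + 0.008028 = 47.224694
  S → negative
  Lon: 26 + 7/60 + 9.98/3600 = 26.119439
  E ⇒ keep positive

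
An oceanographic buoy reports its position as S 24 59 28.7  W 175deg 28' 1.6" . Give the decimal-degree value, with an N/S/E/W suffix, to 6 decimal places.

24.991306° S, 175.467111° W

Latitude: 24° + 59/60 + 28.7/3600 = 24 + 0.983333 + 0.007972 = 24.9913056
λ: 175 + 28/60 + 1.6/3600 = 175.4671111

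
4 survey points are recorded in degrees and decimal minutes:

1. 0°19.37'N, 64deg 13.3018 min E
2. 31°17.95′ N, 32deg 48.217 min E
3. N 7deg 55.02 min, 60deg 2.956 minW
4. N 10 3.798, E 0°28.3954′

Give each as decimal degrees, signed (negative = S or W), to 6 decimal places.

1. 0.322833, 64.221697
2. 31.299167, 32.803617
3. 7.917000, -60.049267
4. 10.063300, 0.473257

Point 1:
  Lat: 19.37′ = 0.322833°; total 0.3228333
  N → positive
  Longitude: 13.3018′ = 0.221697°; total 64.2216967
  E ⇒ keep positive
Point 2:
  Lat: 17.95′ = 0.299167°; total 31.2991667
  N → positive
  Longitude: 48.217′ = 0.803617°; total 32.8036167
  E → positive
Point 3:
  φ: 55.02′ = 0.917000°; total 7.9170000
  N → positive
  Longitude: 2.956′ = 0.049267°; total 60.0492667
  W → negative
Point 4:
  φ: 3.798′ = 0.063300°; total 10.0633000
  N → positive
  Longitude: 0 + 28.3954/60 = 0.4732567
  E ⇒ keep positive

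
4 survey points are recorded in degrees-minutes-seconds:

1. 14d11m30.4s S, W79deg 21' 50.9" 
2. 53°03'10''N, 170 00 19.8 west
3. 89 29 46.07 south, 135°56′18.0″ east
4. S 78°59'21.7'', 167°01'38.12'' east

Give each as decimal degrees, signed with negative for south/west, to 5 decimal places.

1. -14.19178, -79.36414
2. 53.05278, -170.00550
3. -89.49613, 135.93833
4. -78.98936, 167.02726

Point 1:
  Lat: 14° + 11/60 + 30.4/3600 = 14 + 0.183333 + 0.008444 = 14.191778
  S ⇒ negate
  Longitude: 79° + 21/60 + 50.9/3600 = 79 + 0.350000 + 0.014139 = 79.364139
  W ⇒ negate
Point 2:
  Latitude: 3′ + 10″ = 3.16667′; 53 + 3.16667/60 = 53.052778
  N ⇒ keep positive
  λ: 170 + 0/60 + 19.8/3600 = 170.005500
  W → negative
Point 3:
  Lat: 89 + 29/60 + 46.07/3600 = 89.496131
  S ⇒ negate
  Lon: 135° + 56/60 + 18/3600 = 135 + 0.933333 + 0.005000 = 135.938333
  E → positive
Point 4:
  Lat: 78 + 59/60 + 21.7/3600 = 78.989361
  hemisphere S, so the sign is −
  Lon: 167 + 1/60 + 38.12/3600 = 167.027256
  E ⇒ keep positive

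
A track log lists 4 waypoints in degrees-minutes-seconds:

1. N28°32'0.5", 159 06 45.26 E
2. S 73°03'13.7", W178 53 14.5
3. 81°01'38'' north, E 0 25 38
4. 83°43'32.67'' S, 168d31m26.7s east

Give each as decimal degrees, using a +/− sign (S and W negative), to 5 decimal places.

1. 28.53347, 159.11257
2. -73.05381, -178.88736
3. 81.02722, 0.42722
4. -83.72574, 168.52408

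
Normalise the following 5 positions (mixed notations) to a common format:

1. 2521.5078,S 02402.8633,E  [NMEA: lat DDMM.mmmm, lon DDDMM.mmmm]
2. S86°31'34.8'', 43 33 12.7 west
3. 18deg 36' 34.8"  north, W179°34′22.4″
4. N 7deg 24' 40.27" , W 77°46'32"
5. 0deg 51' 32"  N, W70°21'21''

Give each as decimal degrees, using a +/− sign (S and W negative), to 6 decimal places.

1. -25.358463, 24.047722
2. -86.526333, -43.553528
3. 18.609667, -179.572889
4. 7.411186, -77.775556
5. 0.858889, -70.355833

Point 1:
  φ: degrees = first 2 digits = 25, minutes = 21.5078; 25 + 21.5078/60 = 25.3584633
  S → negative
  Lon: split at 3 digits → 024° and 2.8633′; 24 + 2.8633/60 = 24.0477217
  E → positive
Point 2:
  φ: 86 + 31/60 + 34.8/3600 = 86.5263333
  S ⇒ negate
  Longitude: 43 + 33/60 + 12.7/3600 = 43.5535278
  W ⇒ negate
Point 3:
  φ: 18 + 36/60 + 34.8/3600 = 18.6096667
  N → positive
  λ: 179 + 34/60 + 22.4/3600 = 179.5728889
  W ⇒ negate
Point 4:
  Lat: 24′ + 40.27″ = 24.67117′; 7 + 24.67117/60 = 7.4111861
  N → positive
  λ: 77° + 46/60 + 32/3600 = 77 + 0.766667 + 0.008889 = 77.7755556
  W ⇒ negate
Point 5:
  Lat: 51′ + 32″ = 51.53333′; 0 + 51.53333/60 = 0.8588889
  N ⇒ keep positive
  Lon: 70 + 21/60 + 21/3600 = 70.3558333
  W ⇒ negate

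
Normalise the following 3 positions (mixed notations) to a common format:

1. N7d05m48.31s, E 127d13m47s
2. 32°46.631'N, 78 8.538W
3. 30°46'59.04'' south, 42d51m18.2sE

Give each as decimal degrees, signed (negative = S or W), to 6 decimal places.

1. 7.096753, 127.229722
2. 32.777183, -78.142300
3. -30.783067, 42.855056

Point 1:
  Latitude: 7 + 5/60 + 48.31/3600 = 7.0967528
  N ⇒ keep positive
  λ: 127 + 13/60 + 47/3600 = 127.2297222
  E → positive
Point 2:
  φ: 32 + 46.631/60 = 32.7771833
  N ⇒ keep positive
  λ: 78 + 8.538/60 = 78.1423000
  W ⇒ negate
Point 3:
  Lat: 30 + 46/60 + 59.04/3600 = 30.7830667
  hemisphere S, so the sign is −
  Lon: 42° + 51/60 + 18.2/3600 = 42 + 0.850000 + 0.005056 = 42.8550556
  E → positive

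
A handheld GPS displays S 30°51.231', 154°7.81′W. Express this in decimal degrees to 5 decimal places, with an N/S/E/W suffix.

30.85385° S, 154.13017° W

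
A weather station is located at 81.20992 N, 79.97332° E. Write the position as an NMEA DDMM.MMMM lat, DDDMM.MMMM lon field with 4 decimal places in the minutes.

Latitude: minutes = (81.209920 − 81) × 60 = 12.595200
Lon: minutes = (79.973320 − 79) × 60 = 58.399200

8112.5952,N / 07958.3992,E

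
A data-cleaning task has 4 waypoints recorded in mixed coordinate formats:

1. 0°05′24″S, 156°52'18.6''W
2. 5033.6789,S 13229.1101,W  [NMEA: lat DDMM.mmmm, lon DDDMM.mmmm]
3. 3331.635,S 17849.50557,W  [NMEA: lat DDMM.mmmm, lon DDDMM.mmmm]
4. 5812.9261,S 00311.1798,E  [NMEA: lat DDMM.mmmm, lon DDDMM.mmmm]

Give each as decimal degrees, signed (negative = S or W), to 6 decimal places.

Point 1:
  φ: 0 + 5/60 + 24/3600 = 0.0900000
  S ⇒ negate
  Lon: 52′ + 18.6″ = 52.31000′; 156 + 52.31000/60 = 156.8718333
  W → negative
Point 2:
  Lat: degrees = first 2 digits = 50, minutes = 33.6789; 50 + 33.6789/60 = 50.5613150
  S → negative
  Lon: degrees = first 3 digits = 132, minutes = 29.1101; 132 + 29.1101/60 = 132.4851683
  hemisphere W, so the sign is −
Point 3:
  φ: degrees = first 2 digits = 33, minutes = 31.635; 33 + 31.635/60 = 33.5272500
  S → negative
  Lon: degrees = first 3 digits = 178, minutes = 49.50557; 178 + 49.50557/60 = 178.8250928
  hemisphere W, so the sign is −
Point 4:
  φ: split at 2 digits → 58° and 12.9261′; 58 + 12.9261/60 = 58.2154350
  hemisphere S, so the sign is −
  Longitude: degrees = first 3 digits = 3, minutes = 11.1798; 3 + 11.1798/60 = 3.1863300
  E → positive

1. -0.090000, -156.871833
2. -50.561315, -132.485168
3. -33.527250, -178.825093
4. -58.215435, 3.186330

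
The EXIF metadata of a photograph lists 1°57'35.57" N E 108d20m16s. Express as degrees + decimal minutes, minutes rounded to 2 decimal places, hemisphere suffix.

Lat: seconds/60 = 0.59283; minutes = 57 + 0.59283 = 57.5928
Lon: 20 + 16/60 = 20.2667′

1° 57.59′ N, 108° 20.27′ E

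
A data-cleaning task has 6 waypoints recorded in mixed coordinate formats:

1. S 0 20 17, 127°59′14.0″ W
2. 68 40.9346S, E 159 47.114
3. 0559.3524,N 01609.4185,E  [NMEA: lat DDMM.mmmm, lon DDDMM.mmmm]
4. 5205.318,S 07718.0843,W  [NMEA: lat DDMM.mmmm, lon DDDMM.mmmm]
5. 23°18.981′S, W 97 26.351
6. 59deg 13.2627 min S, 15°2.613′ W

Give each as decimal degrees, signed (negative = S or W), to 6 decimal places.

1. -0.338056, -127.987222
2. -68.682243, 159.785233
3. 5.989207, 16.156975
4. -52.088633, -77.301405
5. -23.316350, -97.439183
6. -59.221045, -15.043550

Point 1:
  φ: 20′ + 17″ = 20.28333′; 0 + 20.28333/60 = 0.3380556
  hemisphere S, so the sign is −
  λ: 127° + 59/60 + 14/3600 = 127 + 0.983333 + 0.003889 = 127.9872222
  hemisphere W, so the sign is −
Point 2:
  φ: 40.9346′ = 0.682243°; total 68.6822433
  S ⇒ negate
  Longitude: 159 + 47.114/60 = 159.7852333
  E → positive
Point 3:
  Latitude: split at 2 digits → 05° and 59.3524′; 5 + 59.3524/60 = 5.9892067
  N ⇒ keep positive
  Lon: split at 3 digits → 016° and 9.4185′; 16 + 9.4185/60 = 16.1569750
  E → positive
Point 4:
  Latitude: split at 2 digits → 52° and 5.318′; 52 + 5.318/60 = 52.0886333
  S → negative
  λ: degrees = first 3 digits = 77, minutes = 18.0843; 77 + 18.0843/60 = 77.3014050
  W → negative
Point 5:
  Lat: 18.981′ = 0.316350°; total 23.3163500
  S → negative
  Lon: 26.351′ = 0.439183°; total 97.4391833
  hemisphere W, so the sign is −
Point 6:
  Lat: 13.2627′ = 0.221045°; total 59.2210450
  S ⇒ negate
  Lon: 2.613′ = 0.043550°; total 15.0435500
  W → negative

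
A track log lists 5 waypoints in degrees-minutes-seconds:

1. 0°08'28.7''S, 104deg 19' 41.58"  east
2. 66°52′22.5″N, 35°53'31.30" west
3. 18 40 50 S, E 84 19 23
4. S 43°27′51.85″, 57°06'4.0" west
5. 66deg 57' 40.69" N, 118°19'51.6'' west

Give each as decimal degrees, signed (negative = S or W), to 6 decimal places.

1. -0.141306, 104.328217
2. 66.872917, -35.892028
3. -18.680556, 84.323056
4. -43.464403, -57.101111
5. 66.961303, -118.331000

Point 1:
  φ: 0 + 8/60 + 28.7/3600 = 0.1413056
  hemisphere S, so the sign is −
  λ: 19′ + 41.58″ = 19.69300′; 104 + 19.69300/60 = 104.3282167
  E → positive
Point 2:
  Latitude: 66° + 52/60 + 22.5/3600 = 66 + 0.866667 + 0.006250 = 66.8729167
  N → positive
  Longitude: 53′ + 31.3″ = 53.52167′; 35 + 53.52167/60 = 35.8920278
  W ⇒ negate
Point 3:
  φ: 18° + 40/60 + 50/3600 = 18 + 0.666667 + 0.013889 = 18.6805556
  S ⇒ negate
  λ: 84 + 19/60 + 23/3600 = 84.3230556
  E ⇒ keep positive
Point 4:
  Lat: 27′ + 51.85″ = 27.86417′; 43 + 27.86417/60 = 43.4644028
  hemisphere S, so the sign is −
  Lon: 57 + 6/60 + 4/3600 = 57.1011111
  W → negative
Point 5:
  Lat: 57′ + 40.69″ = 57.67817′; 66 + 57.67817/60 = 66.9613028
  N → positive
  λ: 118° + 19/60 + 51.6/3600 = 118 + 0.316667 + 0.014333 = 118.3310000
  W ⇒ negate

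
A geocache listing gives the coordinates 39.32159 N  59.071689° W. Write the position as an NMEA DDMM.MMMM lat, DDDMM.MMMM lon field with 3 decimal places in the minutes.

3919.295,N / 05904.301,W

Lat: minutes = (39.321590 − 39) × 60 = 19.29540
λ: 59° + 0.071689 × 60 = 59° 4.30134′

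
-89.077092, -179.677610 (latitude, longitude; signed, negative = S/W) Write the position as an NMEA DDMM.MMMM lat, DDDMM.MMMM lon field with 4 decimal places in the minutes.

Latitude is negative → S; |value| = 89.077092
Latitude: minutes = (89.077092 − 89) × 60 = 4.625520
Longitude is negative → W; |value| = 179.677610
λ: 179° + 0.677610 × 60 = 179° 40.656600′

8904.6255,S / 17940.6566,W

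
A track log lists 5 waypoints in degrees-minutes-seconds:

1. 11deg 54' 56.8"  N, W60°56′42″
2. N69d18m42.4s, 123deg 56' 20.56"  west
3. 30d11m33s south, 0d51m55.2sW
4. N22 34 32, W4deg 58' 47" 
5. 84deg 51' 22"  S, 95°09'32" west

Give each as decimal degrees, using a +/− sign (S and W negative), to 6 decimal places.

Point 1:
  Lat: 54′ + 56.8″ = 54.94667′; 11 + 54.94667/60 = 11.9157778
  N ⇒ keep positive
  Longitude: 60° + 56/60 + 42/3600 = 60 + 0.933333 + 0.011667 = 60.9450000
  hemisphere W, so the sign is −
Point 2:
  φ: 18′ + 42.4″ = 18.70667′; 69 + 18.70667/60 = 69.3117778
  N → positive
  Lon: 56′ + 20.56″ = 56.34267′; 123 + 56.34267/60 = 123.9390444
  hemisphere W, so the sign is −
Point 3:
  φ: 30° + 11/60 + 33/3600 = 30 + 0.183333 + 0.009167 = 30.1925000
  S → negative
  Lon: 0° + 51/60 + 55.2/3600 = 0 + 0.850000 + 0.015333 = 0.8653333
  hemisphere W, so the sign is −
Point 4:
  φ: 34′ + 32″ = 34.53333′; 22 + 34.53333/60 = 22.5755556
  N → positive
  λ: 58′ + 47″ = 58.78333′; 4 + 58.78333/60 = 4.9797222
  hemisphere W, so the sign is −
Point 5:
  Latitude: 84 + 51/60 + 22/3600 = 84.8561111
  S ⇒ negate
  Longitude: 9′ + 32″ = 9.53333′; 95 + 9.53333/60 = 95.1588889
  W → negative

1. 11.915778, -60.945000
2. 69.311778, -123.939044
3. -30.192500, -0.865333
4. 22.575556, -4.979722
5. -84.856111, -95.158889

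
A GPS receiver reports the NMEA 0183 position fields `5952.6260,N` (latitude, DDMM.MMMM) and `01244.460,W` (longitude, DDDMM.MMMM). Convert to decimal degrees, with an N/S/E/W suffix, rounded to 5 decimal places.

Lat: degrees = first 2 digits = 59, minutes = 52.626; 59 + 52.626/60 = 59.877100
Longitude: degrees = first 3 digits = 12, minutes = 44.46; 12 + 44.46/60 = 12.741000

59.87710° N, 12.74100° W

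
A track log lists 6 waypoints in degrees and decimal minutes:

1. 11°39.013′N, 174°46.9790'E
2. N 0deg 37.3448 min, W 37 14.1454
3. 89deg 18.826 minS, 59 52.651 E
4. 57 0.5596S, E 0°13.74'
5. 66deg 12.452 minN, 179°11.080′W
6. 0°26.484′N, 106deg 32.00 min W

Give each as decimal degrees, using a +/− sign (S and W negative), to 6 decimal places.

Point 1:
  φ: 11 + 39.013/60 = 11.6502167
  N → positive
  Longitude: 174 + 46.979/60 = 174.7829833
  E ⇒ keep positive
Point 2:
  Latitude: 37.3448′ = 0.622413°; total 0.6224133
  N → positive
  λ: 37 + 14.1454/60 = 37.2357567
  W → negative
Point 3:
  φ: 18.826′ = 0.313767°; total 89.3137667
  S → negative
  Lon: 52.651′ = 0.877517°; total 59.8775167
  E → positive
Point 4:
  φ: 0.5596′ = 0.009327°; total 57.0093267
  S ⇒ negate
  Longitude: 13.74′ = 0.229000°; total 0.2290000
  E → positive
Point 5:
  Latitude: 66 + 12.452/60 = 66.2075333
  N → positive
  Lon: 11.08′ = 0.184667°; total 179.1846667
  W ⇒ negate
Point 6:
  Latitude: 26.484′ = 0.441400°; total 0.4414000
  N → positive
  Lon: 106 + 32/60 = 106.5333333
  W → negative

1. 11.650217, 174.782983
2. 0.622413, -37.235757
3. -89.313767, 59.877517
4. -57.009327, 0.229000
5. 66.207533, -179.184667
6. 0.441400, -106.533333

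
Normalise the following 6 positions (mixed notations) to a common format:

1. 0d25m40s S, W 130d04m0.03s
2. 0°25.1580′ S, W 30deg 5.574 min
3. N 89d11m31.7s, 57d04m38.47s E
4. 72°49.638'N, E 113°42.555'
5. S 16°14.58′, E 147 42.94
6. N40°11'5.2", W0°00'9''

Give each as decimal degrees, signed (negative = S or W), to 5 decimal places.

1. -0.42778, -130.06668
2. -0.41930, -30.09290
3. 89.19214, 57.07735
4. 72.82730, 113.70925
5. -16.24300, 147.71567
6. 40.18478, -0.00250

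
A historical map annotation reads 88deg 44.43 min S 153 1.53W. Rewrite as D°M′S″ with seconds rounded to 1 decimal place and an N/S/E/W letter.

φ: 44.43000′ → 44′ and 0.43000 × 60 = 25.800″
Longitude: fractional minutes 0.53000 × 60 = 31.800″

88°44′25.8″ S, 153°01′31.8″ W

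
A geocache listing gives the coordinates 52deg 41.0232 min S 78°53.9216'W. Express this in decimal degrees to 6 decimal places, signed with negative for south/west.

-52.683720, -78.898693

φ: 52 + 41.0232/60 = 52.6837200
hemisphere S, so the sign is −
Longitude: 78 + 53.9216/60 = 78.8986933
hemisphere W, so the sign is −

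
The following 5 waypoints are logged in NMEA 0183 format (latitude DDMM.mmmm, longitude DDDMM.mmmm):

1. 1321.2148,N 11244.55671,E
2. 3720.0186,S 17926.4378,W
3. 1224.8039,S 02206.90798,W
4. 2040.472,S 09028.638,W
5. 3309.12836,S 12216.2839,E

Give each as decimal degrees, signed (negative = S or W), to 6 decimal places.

1. 13.353580, 112.742612
2. -37.333643, -179.440630
3. -12.413398, -22.115133
4. -20.674533, -90.477300
5. -33.152139, 122.271398

Point 1:
  Latitude: degrees = first 2 digits = 13, minutes = 21.2148; 13 + 21.2148/60 = 13.3535800
  N ⇒ keep positive
  Lon: split at 3 digits → 112° and 44.55671′; 112 + 44.55671/60 = 112.7426118
  E ⇒ keep positive
Point 2:
  Lat: degrees = first 2 digits = 37, minutes = 20.0186; 37 + 20.0186/60 = 37.3336433
  S ⇒ negate
  λ: degrees = first 3 digits = 179, minutes = 26.4378; 179 + 26.4378/60 = 179.4406300
  W → negative
Point 3:
  Lat: split at 2 digits → 12° and 24.8039′; 12 + 24.8039/60 = 12.4133983
  S → negative
  Lon: degrees = first 3 digits = 22, minutes = 6.90798; 22 + 6.90798/60 = 22.1151330
  W → negative
Point 4:
  Latitude: degrees = first 2 digits = 20, minutes = 40.472; 20 + 40.472/60 = 20.6745333
  S → negative
  Lon: degrees = first 3 digits = 90, minutes = 28.638; 90 + 28.638/60 = 90.4773000
  W → negative
Point 5:
  Lat: split at 2 digits → 33° and 9.12836′; 33 + 9.12836/60 = 33.1521393
  S → negative
  Longitude: degrees = first 3 digits = 122, minutes = 16.2839; 122 + 16.2839/60 = 122.2713983
  E → positive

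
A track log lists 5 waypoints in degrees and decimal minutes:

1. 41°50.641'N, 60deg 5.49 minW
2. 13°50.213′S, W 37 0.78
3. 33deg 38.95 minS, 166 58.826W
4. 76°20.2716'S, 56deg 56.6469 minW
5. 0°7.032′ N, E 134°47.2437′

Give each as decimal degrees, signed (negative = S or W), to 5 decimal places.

1. 41.84402, -60.09150
2. -13.83688, -37.01300
3. -33.64917, -166.98043
4. -76.33786, -56.94412
5. 0.11720, 134.78740

Point 1:
  Lat: 50.641′ = 0.844017°; total 41.844017
  N → positive
  λ: 60 + 5.49/60 = 60.091500
  W ⇒ negate
Point 2:
  Lat: 50.213′ = 0.836883°; total 13.836883
  S → negative
  Longitude: 37 + 0.78/60 = 37.013000
  hemisphere W, so the sign is −
Point 3:
  Latitude: 33 + 38.95/60 = 33.649167
  S ⇒ negate
  Lon: 166 + 58.826/60 = 166.980433
  W ⇒ negate
Point 4:
  Latitude: 76 + 20.2716/60 = 76.337860
  S ⇒ negate
  λ: 56.6469′ = 0.944115°; total 56.944115
  hemisphere W, so the sign is −
Point 5:
  Latitude: 0 + 7.032/60 = 0.117200
  N → positive
  λ: 47.2437′ = 0.787395°; total 134.787395
  E ⇒ keep positive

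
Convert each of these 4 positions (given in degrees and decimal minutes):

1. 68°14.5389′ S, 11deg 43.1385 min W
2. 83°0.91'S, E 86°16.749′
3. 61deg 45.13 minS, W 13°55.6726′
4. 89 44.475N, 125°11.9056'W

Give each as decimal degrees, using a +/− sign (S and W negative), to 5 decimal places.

1. -68.24232, -11.71898
2. -83.01517, 86.27915
3. -61.75217, -13.92788
4. 89.74125, -125.19843

Point 1:
  Latitude: 14.5389′ = 0.242315°; total 68.242315
  S ⇒ negate
  λ: 11 + 43.1385/60 = 11.718975
  hemisphere W, so the sign is −
Point 2:
  Latitude: 0.91′ = 0.015167°; total 83.015167
  S → negative
  Longitude: 16.749′ = 0.279150°; total 86.279150
  E ⇒ keep positive
Point 3:
  Latitude: 45.13′ = 0.752167°; total 61.752167
  S → negative
  Longitude: 13 + 55.6726/60 = 13.927877
  hemisphere W, so the sign is −
Point 4:
  Lat: 89 + 44.475/60 = 89.741250
  N ⇒ keep positive
  Longitude: 125 + 11.9056/60 = 125.198427
  W → negative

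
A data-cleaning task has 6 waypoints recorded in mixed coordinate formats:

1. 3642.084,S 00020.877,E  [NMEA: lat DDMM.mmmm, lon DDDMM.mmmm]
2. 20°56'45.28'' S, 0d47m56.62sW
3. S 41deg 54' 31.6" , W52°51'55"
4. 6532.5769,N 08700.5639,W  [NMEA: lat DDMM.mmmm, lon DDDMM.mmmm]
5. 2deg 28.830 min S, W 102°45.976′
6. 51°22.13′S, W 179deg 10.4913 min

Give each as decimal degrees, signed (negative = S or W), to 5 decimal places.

1. -36.70140, 0.34795
2. -20.94591, -0.79906
3. -41.90878, -52.86528
4. 65.54295, -87.00940
5. -2.48050, -102.76627
6. -51.36883, -179.17486

Point 1:
  Latitude: split at 2 digits → 36° and 42.084′; 36 + 42.084/60 = 36.701400
  hemisphere S, so the sign is −
  Longitude: degrees = first 3 digits = 0, minutes = 20.877; 0 + 20.877/60 = 0.347950
  E → positive
Point 2:
  φ: 20° + 56/60 + 45.28/3600 = 20 + 0.933333 + 0.012578 = 20.945911
  S ⇒ negate
  λ: 47′ + 56.62″ = 47.94367′; 0 + 47.94367/60 = 0.799061
  W ⇒ negate
Point 3:
  φ: 54′ + 31.6″ = 54.52667′; 41 + 54.52667/60 = 41.908778
  S ⇒ negate
  λ: 52 + 51/60 + 55/3600 = 52.865278
  W → negative
Point 4:
  φ: degrees = first 2 digits = 65, minutes = 32.5769; 65 + 32.5769/60 = 65.542948
  N ⇒ keep positive
  λ: split at 3 digits → 087° and 0.5639′; 87 + 0.5639/60 = 87.009398
  hemisphere W, so the sign is −
Point 5:
  φ: 2 + 28.83/60 = 2.480500
  S → negative
  λ: 102 + 45.976/60 = 102.766267
  W ⇒ negate
Point 6:
  Lat: 51 + 22.13/60 = 51.368833
  S ⇒ negate
  λ: 179 + 10.4913/60 = 179.174855
  W → negative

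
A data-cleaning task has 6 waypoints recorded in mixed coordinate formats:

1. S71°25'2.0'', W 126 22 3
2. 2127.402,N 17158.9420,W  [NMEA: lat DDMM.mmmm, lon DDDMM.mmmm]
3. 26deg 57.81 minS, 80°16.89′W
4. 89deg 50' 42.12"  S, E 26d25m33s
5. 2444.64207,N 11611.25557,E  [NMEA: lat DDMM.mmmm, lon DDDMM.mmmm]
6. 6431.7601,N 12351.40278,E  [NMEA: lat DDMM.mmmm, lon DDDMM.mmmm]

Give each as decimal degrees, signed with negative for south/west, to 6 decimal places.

1. -71.417222, -126.367500
2. 21.456700, -171.982367
3. -26.963500, -80.281500
4. -89.845033, 26.425833
5. 24.744035, 116.187593
6. 64.529335, 123.856713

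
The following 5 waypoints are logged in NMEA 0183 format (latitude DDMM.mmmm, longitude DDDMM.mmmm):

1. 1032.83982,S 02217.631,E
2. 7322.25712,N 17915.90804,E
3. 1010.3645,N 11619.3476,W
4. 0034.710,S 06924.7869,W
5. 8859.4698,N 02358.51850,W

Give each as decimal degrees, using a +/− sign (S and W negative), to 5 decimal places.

1. -10.54733, 22.29385
2. 73.37095, 179.26513
3. 10.17274, -116.32246
4. -0.57850, -69.41312
5. 88.99116, -23.97531

Point 1:
  φ: degrees = first 2 digits = 10, minutes = 32.83982; 10 + 32.83982/60 = 10.547330
  S ⇒ negate
  λ: degrees = first 3 digits = 22, minutes = 17.631; 22 + 17.631/60 = 22.293850
  E ⇒ keep positive
Point 2:
  Lat: degrees = first 2 digits = 73, minutes = 22.25712; 73 + 22.25712/60 = 73.370952
  N ⇒ keep positive
  Longitude: degrees = first 3 digits = 179, minutes = 15.90804; 179 + 15.90804/60 = 179.265134
  E → positive
Point 3:
  φ: split at 2 digits → 10° and 10.3645′; 10 + 10.3645/60 = 10.172742
  N → positive
  λ: degrees = first 3 digits = 116, minutes = 19.3476; 116 + 19.3476/60 = 116.322460
  W ⇒ negate
Point 4:
  Lat: split at 2 digits → 00° and 34.71′; 0 + 34.71/60 = 0.578500
  S ⇒ negate
  Lon: degrees = first 3 digits = 69, minutes = 24.7869; 69 + 24.7869/60 = 69.413115
  W → negative
Point 5:
  Latitude: split at 2 digits → 88° and 59.4698′; 88 + 59.4698/60 = 88.991163
  N → positive
  Longitude: split at 3 digits → 023° and 58.5185′; 23 + 58.5185/60 = 23.975308
  W ⇒ negate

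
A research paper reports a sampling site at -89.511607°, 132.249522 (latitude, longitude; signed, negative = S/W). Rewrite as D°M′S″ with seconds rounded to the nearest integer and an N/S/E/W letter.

Latitude is negative → S; |value| = 89.511607
Lat: 0.511607 × 60 = 30.69642′ → 30′, remainder × 60 = 41.79″
Longitude: 0.249522° → 14.97132′; 0.97132 × 60 = 58.28″

89°30′42″ S, 132°14′58″ E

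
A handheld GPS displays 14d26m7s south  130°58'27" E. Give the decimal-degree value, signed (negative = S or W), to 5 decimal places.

-14.43528, 130.97417

Latitude: 26′ + 7″ = 26.11667′; 14 + 26.11667/60 = 14.435278
S ⇒ negate
Lon: 130° + 58/60 + 27/3600 = 130 + 0.966667 + 0.007500 = 130.974167
E ⇒ keep positive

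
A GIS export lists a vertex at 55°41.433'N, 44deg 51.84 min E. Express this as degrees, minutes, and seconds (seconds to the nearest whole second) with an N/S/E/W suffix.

55°41′26″ N, 44°51′50″ E

Latitude: 41.43300′ → 41′ and 0.43300 × 60 = 25.98″
Lon: 51.84000′ → 51′ and 0.84000 × 60 = 50.40″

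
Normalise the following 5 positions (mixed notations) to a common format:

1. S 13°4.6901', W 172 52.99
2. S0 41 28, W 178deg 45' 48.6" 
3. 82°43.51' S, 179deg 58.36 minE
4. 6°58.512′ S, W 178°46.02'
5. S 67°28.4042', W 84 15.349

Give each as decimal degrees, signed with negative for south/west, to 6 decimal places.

Point 1:
  Latitude: 4.6901′ = 0.078168°; total 13.0781683
  S ⇒ negate
  Lon: 172 + 52.99/60 = 172.8831667
  W ⇒ negate
Point 2:
  Lat: 0 + 41/60 + 28/3600 = 0.6911111
  S → negative
  λ: 178 + 45/60 + 48.6/3600 = 178.7635000
  W ⇒ negate
Point 3:
  Latitude: 43.51′ = 0.725167°; total 82.7251667
  hemisphere S, so the sign is −
  Longitude: 179 + 58.36/60 = 179.9726667
  E ⇒ keep positive
Point 4:
  Latitude: 6 + 58.512/60 = 6.9752000
  hemisphere S, so the sign is −
  Lon: 46.02′ = 0.767000°; total 178.7670000
  W → negative
Point 5:
  Latitude: 67 + 28.4042/60 = 67.4734033
  S → negative
  λ: 84 + 15.349/60 = 84.2558167
  W → negative

1. -13.078168, -172.883167
2. -0.691111, -178.763500
3. -82.725167, 179.972667
4. -6.975200, -178.767000
5. -67.473403, -84.255817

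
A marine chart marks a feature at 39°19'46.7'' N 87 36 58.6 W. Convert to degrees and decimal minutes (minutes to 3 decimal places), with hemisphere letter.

Latitude: seconds/60 = 0.77833; minutes = 19 + 0.77833 = 19.77833
Lon: 36 + 58.6/60 = 36.97667′

39° 19.778′ N, 87° 36.977′ W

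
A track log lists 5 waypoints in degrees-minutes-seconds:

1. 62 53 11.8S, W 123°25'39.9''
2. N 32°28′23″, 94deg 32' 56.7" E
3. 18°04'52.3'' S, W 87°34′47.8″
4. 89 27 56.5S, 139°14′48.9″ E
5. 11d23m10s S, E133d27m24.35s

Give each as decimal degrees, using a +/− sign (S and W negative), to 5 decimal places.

Point 1:
  φ: 62 + 53/60 + 11.8/3600 = 62.886611
  S ⇒ negate
  λ: 25′ + 39.9″ = 25.66500′; 123 + 25.66500/60 = 123.427750
  W ⇒ negate
Point 2:
  φ: 28′ + 23″ = 28.38333′; 32 + 28.38333/60 = 32.473056
  N ⇒ keep positive
  λ: 94 + 32/60 + 56.7/3600 = 94.549083
  E → positive
Point 3:
  Lat: 18 + 4/60 + 52.3/3600 = 18.081194
  hemisphere S, so the sign is −
  Longitude: 87° + 34/60 + 47.8/3600 = 87 + 0.566667 + 0.013278 = 87.579944
  W ⇒ negate
Point 4:
  Lat: 89 + 27/60 + 56.5/3600 = 89.465694
  hemisphere S, so the sign is −
  Longitude: 139° + 14/60 + 48.9/3600 = 139 + 0.233333 + 0.013583 = 139.246917
  E → positive
Point 5:
  φ: 11 + 23/60 + 10/3600 = 11.386111
  hemisphere S, so the sign is −
  λ: 133° + 27/60 + 24.35/3600 = 133 + 0.450000 + 0.006764 = 133.456764
  E ⇒ keep positive

1. -62.88661, -123.42775
2. 32.47306, 94.54908
3. -18.08119, -87.57994
4. -89.46569, 139.24692
5. -11.38611, 133.45676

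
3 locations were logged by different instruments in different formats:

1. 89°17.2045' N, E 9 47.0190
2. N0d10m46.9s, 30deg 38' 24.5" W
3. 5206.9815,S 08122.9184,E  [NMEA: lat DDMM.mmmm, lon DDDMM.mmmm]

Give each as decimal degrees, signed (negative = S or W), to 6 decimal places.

1. 89.286742, 9.783650
2. 0.179694, -30.640139
3. -52.116358, 81.381973

Point 1:
  Latitude: 17.2045′ = 0.286742°; total 89.2867417
  N ⇒ keep positive
  λ: 47.019′ = 0.783650°; total 9.7836500
  E → positive
Point 2:
  φ: 0° + 10/60 + 46.9/3600 = 0 + 0.166667 + 0.013028 = 0.1796944
  N → positive
  Lon: 30 + 38/60 + 24.5/3600 = 30.6401389
  hemisphere W, so the sign is −
Point 3:
  Latitude: split at 2 digits → 52° and 6.9815′; 52 + 6.9815/60 = 52.1163583
  hemisphere S, so the sign is −
  Lon: degrees = first 3 digits = 81, minutes = 22.9184; 81 + 22.9184/60 = 81.3819733
  E ⇒ keep positive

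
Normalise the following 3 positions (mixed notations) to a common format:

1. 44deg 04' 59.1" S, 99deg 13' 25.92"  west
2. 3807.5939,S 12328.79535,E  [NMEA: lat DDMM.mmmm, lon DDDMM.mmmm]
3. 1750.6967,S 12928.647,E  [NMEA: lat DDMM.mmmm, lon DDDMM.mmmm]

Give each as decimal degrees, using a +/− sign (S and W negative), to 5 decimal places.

1. -44.08308, -99.22387
2. -38.12657, 123.47992
3. -17.84495, 129.47745

Point 1:
  Latitude: 4′ + 59.1″ = 4.98500′; 44 + 4.98500/60 = 44.083083
  S → negative
  Lon: 99° + 13/60 + 25.92/3600 = 99 + 0.216667 + 0.007200 = 99.223867
  W ⇒ negate
Point 2:
  Latitude: split at 2 digits → 38° and 7.5939′; 38 + 7.5939/60 = 38.126565
  S ⇒ negate
  Longitude: degrees = first 3 digits = 123, minutes = 28.79535; 123 + 28.79535/60 = 123.479923
  E ⇒ keep positive
Point 3:
  φ: degrees = first 2 digits = 17, minutes = 50.6967; 17 + 50.6967/60 = 17.844945
  S → negative
  λ: split at 3 digits → 129° and 28.647′; 129 + 28.647/60 = 129.477450
  E ⇒ keep positive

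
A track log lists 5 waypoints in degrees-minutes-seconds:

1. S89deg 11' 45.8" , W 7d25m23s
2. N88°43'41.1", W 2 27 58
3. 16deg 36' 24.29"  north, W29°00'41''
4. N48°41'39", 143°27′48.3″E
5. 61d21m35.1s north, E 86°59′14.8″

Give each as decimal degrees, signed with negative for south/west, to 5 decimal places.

1. -89.19606, -7.42306
2. 88.72808, -2.46611
3. 16.60675, -29.01139
4. 48.69417, 143.46342
5. 61.35975, 86.98744

Point 1:
  Latitude: 89 + 11/60 + 45.8/3600 = 89.196056
  S ⇒ negate
  Lon: 7° + 25/60 + 23/3600 = 7 + 0.416667 + 0.006389 = 7.423056
  W ⇒ negate
Point 2:
  φ: 88 + 43/60 + 41.1/3600 = 88.728083
  N ⇒ keep positive
  λ: 27′ + 58″ = 27.96667′; 2 + 27.96667/60 = 2.466111
  W → negative
Point 3:
  φ: 36′ + 24.29″ = 36.40483′; 16 + 36.40483/60 = 16.606747
  N ⇒ keep positive
  Lon: 0′ + 41″ = 0.68333′; 29 + 0.68333/60 = 29.011389
  hemisphere W, so the sign is −
Point 4:
  φ: 41′ + 39″ = 41.65000′; 48 + 41.65000/60 = 48.694167
  N → positive
  Longitude: 27′ + 48.3″ = 27.80500′; 143 + 27.80500/60 = 143.463417
  E → positive
Point 5:
  Latitude: 21′ + 35.1″ = 21.58500′; 61 + 21.58500/60 = 61.359750
  N → positive
  λ: 86 + 59/60 + 14.8/3600 = 86.987444
  E → positive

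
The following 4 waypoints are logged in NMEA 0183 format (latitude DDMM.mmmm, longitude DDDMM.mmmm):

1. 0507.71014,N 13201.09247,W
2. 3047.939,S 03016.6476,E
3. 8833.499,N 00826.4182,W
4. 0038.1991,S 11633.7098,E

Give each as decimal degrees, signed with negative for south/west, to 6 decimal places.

Point 1:
  φ: degrees = first 2 digits = 5, minutes = 7.71014; 5 + 7.71014/60 = 5.1285023
  N → positive
  Longitude: degrees = first 3 digits = 132, minutes = 1.09247; 132 + 1.09247/60 = 132.0182078
  W → negative
Point 2:
  φ: degrees = first 2 digits = 30, minutes = 47.939; 30 + 47.939/60 = 30.7989833
  hemisphere S, so the sign is −
  Lon: split at 3 digits → 030° and 16.6476′; 30 + 16.6476/60 = 30.2774600
  E ⇒ keep positive
Point 3:
  Lat: split at 2 digits → 88° and 33.499′; 88 + 33.499/60 = 88.5583167
  N ⇒ keep positive
  Lon: split at 3 digits → 008° and 26.4182′; 8 + 26.4182/60 = 8.4403033
  W ⇒ negate
Point 4:
  Lat: degrees = first 2 digits = 0, minutes = 38.1991; 0 + 38.1991/60 = 0.6366517
  S → negative
  Lon: split at 3 digits → 116° and 33.7098′; 116 + 33.7098/60 = 116.5618300
  E → positive

1. 5.128502, -132.018208
2. -30.798983, 30.277460
3. 88.558317, -8.440303
4. -0.636652, 116.561830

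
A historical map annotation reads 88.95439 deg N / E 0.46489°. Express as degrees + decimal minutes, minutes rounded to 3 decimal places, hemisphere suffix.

φ: fractional part 0.954390 → 57.26340 minutes
λ: fractional part 0.464890 → 27.89340 minutes

88° 57.263′ N, 0° 27.893′ E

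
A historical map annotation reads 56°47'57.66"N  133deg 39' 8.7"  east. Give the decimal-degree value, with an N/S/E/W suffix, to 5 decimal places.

φ: 47′ + 57.66″ = 47.96100′; 56 + 47.96100/60 = 56.799350
Longitude: 133° + 39/60 + 8.7/3600 = 133 + 0.650000 + 0.002417 = 133.652417

56.79935° N, 133.65242° E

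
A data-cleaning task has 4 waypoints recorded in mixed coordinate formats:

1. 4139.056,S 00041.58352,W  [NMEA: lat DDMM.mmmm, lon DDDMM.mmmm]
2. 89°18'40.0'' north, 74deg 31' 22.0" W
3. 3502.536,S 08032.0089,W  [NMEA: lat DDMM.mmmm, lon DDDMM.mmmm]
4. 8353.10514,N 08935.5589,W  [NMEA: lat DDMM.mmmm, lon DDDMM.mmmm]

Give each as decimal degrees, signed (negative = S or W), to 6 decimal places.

Point 1:
  Lat: split at 2 digits → 41° and 39.056′; 41 + 39.056/60 = 41.6509333
  S → negative
  Lon: degrees = first 3 digits = 0, minutes = 41.58352; 0 + 41.58352/60 = 0.6930587
  W → negative
Point 2:
  Lat: 89° + 18/60 + 40/3600 = 89 + 0.300000 + 0.011111 = 89.3111111
  N ⇒ keep positive
  λ: 74 + 31/60 + 22/3600 = 74.5227778
  W → negative
Point 3:
  Lat: split at 2 digits → 35° and 2.536′; 35 + 2.536/60 = 35.0422667
  hemisphere S, so the sign is −
  Lon: degrees = first 3 digits = 80, minutes = 32.0089; 80 + 32.0089/60 = 80.5334817
  hemisphere W, so the sign is −
Point 4:
  Lat: degrees = first 2 digits = 83, minutes = 53.10514; 83 + 53.10514/60 = 83.8850857
  N ⇒ keep positive
  Lon: degrees = first 3 digits = 89, minutes = 35.5589; 89 + 35.5589/60 = 89.5926483
  W ⇒ negate

1. -41.650933, -0.693059
2. 89.311111, -74.522778
3. -35.042267, -80.533482
4. 83.885086, -89.592648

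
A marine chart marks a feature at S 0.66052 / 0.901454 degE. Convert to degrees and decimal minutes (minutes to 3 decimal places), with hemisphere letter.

0° 39.631′ S, 0° 54.087′ E

Latitude: minutes = (0.660520 − 0) × 60 = 39.63120
Lon: minutes = (0.901454 − 0) × 60 = 54.08724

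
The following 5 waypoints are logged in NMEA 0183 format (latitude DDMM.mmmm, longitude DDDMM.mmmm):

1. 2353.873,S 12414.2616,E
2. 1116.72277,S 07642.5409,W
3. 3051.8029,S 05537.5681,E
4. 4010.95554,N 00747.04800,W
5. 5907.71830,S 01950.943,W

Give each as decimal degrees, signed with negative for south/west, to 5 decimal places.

1. -23.89788, 124.23769
2. -11.27871, -76.70902
3. -30.86338, 55.62614
4. 40.18259, -7.78413
5. -59.12864, -19.84905

Point 1:
  Latitude: degrees = first 2 digits = 23, minutes = 53.873; 23 + 53.873/60 = 23.897883
  hemisphere S, so the sign is −
  Lon: split at 3 digits → 124° and 14.2616′; 124 + 14.2616/60 = 124.237693
  E → positive
Point 2:
  φ: degrees = first 2 digits = 11, minutes = 16.72277; 11 + 16.72277/60 = 11.278713
  S → negative
  Lon: split at 3 digits → 076° and 42.5409′; 76 + 42.5409/60 = 76.709015
  hemisphere W, so the sign is −
Point 3:
  Latitude: split at 2 digits → 30° and 51.8029′; 30 + 51.8029/60 = 30.863382
  hemisphere S, so the sign is −
  Lon: split at 3 digits → 055° and 37.5681′; 55 + 37.5681/60 = 55.626135
  E → positive
Point 4:
  Lat: degrees = first 2 digits = 40, minutes = 10.95554; 40 + 10.95554/60 = 40.182592
  N → positive
  λ: split at 3 digits → 007° and 47.048′; 7 + 47.048/60 = 7.784133
  W ⇒ negate
Point 5:
  Lat: degrees = first 2 digits = 59, minutes = 7.7183; 59 + 7.7183/60 = 59.128638
  S ⇒ negate
  Longitude: degrees = first 3 digits = 19, minutes = 50.943; 19 + 50.943/60 = 19.849050
  W → negative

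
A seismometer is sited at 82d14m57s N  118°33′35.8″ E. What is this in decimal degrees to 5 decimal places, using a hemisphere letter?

82.24917° N, 118.55994° E

Lat: 14′ + 57″ = 14.95000′; 82 + 14.95000/60 = 82.249167
Lon: 118° + 33/60 + 35.8/3600 = 118 + 0.550000 + 0.009944 = 118.559944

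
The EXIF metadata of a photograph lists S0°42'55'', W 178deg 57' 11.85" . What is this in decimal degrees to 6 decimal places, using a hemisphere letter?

0.715278° S, 178.953292° W

Latitude: 0° + 42/60 + 55/3600 = 0 + 0.700000 + 0.015278 = 0.7152778
Longitude: 57′ + 11.85″ = 57.19750′; 178 + 57.19750/60 = 178.9532917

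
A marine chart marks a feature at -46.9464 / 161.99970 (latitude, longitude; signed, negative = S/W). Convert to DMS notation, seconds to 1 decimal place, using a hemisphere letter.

46°56′47.0″ S, 161°59′58.9″ E

Latitude is negative → S; |value| = 46.946400
Lat: whole degrees 46; 56.78400′ → 56′ and 47.040″
λ: 0.999700° → 59.98200′; 0.98200 × 60 = 58.920″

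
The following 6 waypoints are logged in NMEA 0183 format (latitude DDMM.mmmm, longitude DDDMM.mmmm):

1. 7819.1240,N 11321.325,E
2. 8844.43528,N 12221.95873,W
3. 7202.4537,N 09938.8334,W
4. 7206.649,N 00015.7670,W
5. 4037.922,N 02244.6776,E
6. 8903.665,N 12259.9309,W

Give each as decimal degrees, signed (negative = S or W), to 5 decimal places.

Point 1:
  Latitude: split at 2 digits → 78° and 19.124′; 78 + 19.124/60 = 78.318733
  N → positive
  Longitude: split at 3 digits → 113° and 21.325′; 113 + 21.325/60 = 113.355417
  E → positive
Point 2:
  φ: split at 2 digits → 88° and 44.43528′; 88 + 44.43528/60 = 88.740588
  N ⇒ keep positive
  Lon: split at 3 digits → 122° and 21.95873′; 122 + 21.95873/60 = 122.365979
  hemisphere W, so the sign is −
Point 3:
  Latitude: split at 2 digits → 72° and 2.4537′; 72 + 2.4537/60 = 72.040895
  N ⇒ keep positive
  Longitude: degrees = first 3 digits = 99, minutes = 38.8334; 99 + 38.8334/60 = 99.647223
  W → negative
Point 4:
  Latitude: degrees = first 2 digits = 72, minutes = 6.649; 72 + 6.649/60 = 72.110817
  N ⇒ keep positive
  λ: split at 3 digits → 000° and 15.767′; 0 + 15.767/60 = 0.262783
  hemisphere W, so the sign is −
Point 5:
  Lat: degrees = first 2 digits = 40, minutes = 37.922; 40 + 37.922/60 = 40.632033
  N → positive
  Longitude: split at 3 digits → 022° and 44.6776′; 22 + 44.6776/60 = 22.744627
  E ⇒ keep positive
Point 6:
  Lat: split at 2 digits → 89° and 3.665′; 89 + 3.665/60 = 89.061083
  N ⇒ keep positive
  λ: degrees = first 3 digits = 122, minutes = 59.9309; 122 + 59.9309/60 = 122.998848
  hemisphere W, so the sign is −

1. 78.31873, 113.35542
2. 88.74059, -122.36598
3. 72.04090, -99.64722
4. 72.11082, -0.26278
5. 40.63203, 22.74463
6. 89.06108, -122.99885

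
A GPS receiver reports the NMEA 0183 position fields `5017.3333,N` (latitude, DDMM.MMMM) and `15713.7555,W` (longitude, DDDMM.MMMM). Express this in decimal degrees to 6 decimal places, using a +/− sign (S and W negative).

50.288888, -157.229258

Lat: degrees = first 2 digits = 50, minutes = 17.3333; 50 + 17.3333/60 = 50.2888883
N ⇒ keep positive
Longitude: split at 3 digits → 157° and 13.7555′; 157 + 13.7555/60 = 157.2292583
W → negative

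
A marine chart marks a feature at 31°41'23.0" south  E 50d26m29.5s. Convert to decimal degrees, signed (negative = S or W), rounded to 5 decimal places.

Lat: 31 + 41/60 + 23/3600 = 31.689722
S ⇒ negate
Lon: 50 + 26/60 + 29.5/3600 = 50.441528
E → positive

-31.68972, 50.44153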